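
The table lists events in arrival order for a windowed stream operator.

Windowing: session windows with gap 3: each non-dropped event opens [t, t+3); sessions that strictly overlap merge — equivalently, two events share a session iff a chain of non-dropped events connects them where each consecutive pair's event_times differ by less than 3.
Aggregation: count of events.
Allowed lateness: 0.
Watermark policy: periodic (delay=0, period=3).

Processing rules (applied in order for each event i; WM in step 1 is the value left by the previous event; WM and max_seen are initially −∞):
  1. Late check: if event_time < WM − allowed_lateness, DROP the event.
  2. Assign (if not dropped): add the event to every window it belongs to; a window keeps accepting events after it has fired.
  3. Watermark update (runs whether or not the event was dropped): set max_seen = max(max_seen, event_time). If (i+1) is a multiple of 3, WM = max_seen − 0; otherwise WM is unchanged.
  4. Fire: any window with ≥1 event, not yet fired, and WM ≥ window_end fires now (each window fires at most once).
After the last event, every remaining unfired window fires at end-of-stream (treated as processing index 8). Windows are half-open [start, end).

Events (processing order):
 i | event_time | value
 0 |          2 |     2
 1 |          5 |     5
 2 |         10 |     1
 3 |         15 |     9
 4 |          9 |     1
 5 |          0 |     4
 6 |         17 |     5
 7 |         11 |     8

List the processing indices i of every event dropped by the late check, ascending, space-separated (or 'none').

4 5 7

i=0 t=2 v=2: → [2,5); WM=−∞
i=1 t=5 v=5: → [5,8); WM=−∞
i=2 t=10 v=1: → [10,13); WM=10
i=3 t=15 v=9: → [15,18); WM=10
i=4 t=9 v=1: DROP (t<10-0); WM=10
i=5 t=0 v=4: DROP (t<10-0); WM=15
i=6 t=17 v=5: → [15,20); WM=15
i=7 t=11 v=8: DROP (t<15-0); WM=15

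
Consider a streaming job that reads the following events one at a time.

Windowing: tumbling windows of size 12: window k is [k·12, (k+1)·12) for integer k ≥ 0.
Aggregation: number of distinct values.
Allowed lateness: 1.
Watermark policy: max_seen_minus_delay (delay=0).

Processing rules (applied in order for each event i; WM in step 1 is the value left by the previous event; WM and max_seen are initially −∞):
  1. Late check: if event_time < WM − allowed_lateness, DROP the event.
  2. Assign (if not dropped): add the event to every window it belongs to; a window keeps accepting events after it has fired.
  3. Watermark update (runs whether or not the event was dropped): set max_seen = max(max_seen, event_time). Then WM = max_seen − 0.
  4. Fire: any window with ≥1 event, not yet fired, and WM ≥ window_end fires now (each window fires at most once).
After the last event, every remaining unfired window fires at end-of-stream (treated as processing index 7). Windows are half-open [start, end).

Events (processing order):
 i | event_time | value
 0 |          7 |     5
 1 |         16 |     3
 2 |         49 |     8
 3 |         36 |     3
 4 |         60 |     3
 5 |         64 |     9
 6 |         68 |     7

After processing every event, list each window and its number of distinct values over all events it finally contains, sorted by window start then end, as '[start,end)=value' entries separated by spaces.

i=0 t=7 v=5: → [0,12); WM=7
i=1 t=16 v=3: → [12,24); WM=16; [0,12) fires=1
i=2 t=49 v=8: → [48,60); WM=49; [12,24) fires=1
i=3 t=36 v=3: DROP (t<49-1); WM=49
i=4 t=60 v=3: → [60,72); WM=60; [48,60) fires=1
i=5 t=64 v=9: → [60,72); WM=64
i=6 t=68 v=7: → [60,72); WM=68

[0,12)=1 [12,24)=1 [48,60)=1 [60,72)=3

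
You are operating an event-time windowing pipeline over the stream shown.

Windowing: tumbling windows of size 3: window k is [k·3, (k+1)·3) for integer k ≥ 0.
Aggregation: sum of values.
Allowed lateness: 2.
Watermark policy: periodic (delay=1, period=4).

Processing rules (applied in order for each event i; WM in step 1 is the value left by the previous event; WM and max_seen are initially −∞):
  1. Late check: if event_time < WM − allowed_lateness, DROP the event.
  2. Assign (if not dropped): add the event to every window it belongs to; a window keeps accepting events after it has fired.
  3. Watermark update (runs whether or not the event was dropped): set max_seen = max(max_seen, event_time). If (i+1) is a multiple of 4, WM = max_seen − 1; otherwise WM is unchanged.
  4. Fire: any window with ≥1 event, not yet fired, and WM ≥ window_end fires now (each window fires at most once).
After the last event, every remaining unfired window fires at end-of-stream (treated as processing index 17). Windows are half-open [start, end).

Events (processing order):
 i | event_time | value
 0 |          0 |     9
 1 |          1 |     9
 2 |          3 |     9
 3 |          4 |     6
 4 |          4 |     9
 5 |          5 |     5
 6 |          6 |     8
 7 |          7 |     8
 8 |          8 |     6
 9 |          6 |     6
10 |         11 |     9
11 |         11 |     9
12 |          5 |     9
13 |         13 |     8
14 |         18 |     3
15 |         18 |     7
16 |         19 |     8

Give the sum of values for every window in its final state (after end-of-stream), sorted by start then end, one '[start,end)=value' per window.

[0,3)=18 [3,6)=29 [6,9)=28 [9,12)=18 [12,15)=8 [18,21)=18

i=0 t=0 v=9: → [0,3); WM=−∞
i=1 t=1 v=9: → [0,3); WM=−∞
i=2 t=3 v=9: → [3,6); WM=−∞
i=3 t=4 v=6: → [3,6); WM=3; [0,3) fires=18
i=4 t=4 v=9: → [3,6); WM=3
i=5 t=5 v=5: → [3,6); WM=3
i=6 t=6 v=8: → [6,9); WM=3
i=7 t=7 v=8: → [6,9); WM=6; [3,6) fires=29
i=8 t=8 v=6: → [6,9); WM=6
i=9 t=6 v=6: → [6,9); WM=6
i=10 t=11 v=9: → [9,12); WM=6
i=11 t=11 v=9: → [9,12); WM=10; [6,9) fires=28
i=12 t=5 v=9: DROP (t<10-2); WM=10
i=13 t=13 v=8: → [12,15); WM=10
i=14 t=18 v=3: → [18,21); WM=10
i=15 t=18 v=7: → [18,21); WM=17; [9,12) fires=18 [12,15) fires=8
i=16 t=19 v=8: → [18,21); WM=17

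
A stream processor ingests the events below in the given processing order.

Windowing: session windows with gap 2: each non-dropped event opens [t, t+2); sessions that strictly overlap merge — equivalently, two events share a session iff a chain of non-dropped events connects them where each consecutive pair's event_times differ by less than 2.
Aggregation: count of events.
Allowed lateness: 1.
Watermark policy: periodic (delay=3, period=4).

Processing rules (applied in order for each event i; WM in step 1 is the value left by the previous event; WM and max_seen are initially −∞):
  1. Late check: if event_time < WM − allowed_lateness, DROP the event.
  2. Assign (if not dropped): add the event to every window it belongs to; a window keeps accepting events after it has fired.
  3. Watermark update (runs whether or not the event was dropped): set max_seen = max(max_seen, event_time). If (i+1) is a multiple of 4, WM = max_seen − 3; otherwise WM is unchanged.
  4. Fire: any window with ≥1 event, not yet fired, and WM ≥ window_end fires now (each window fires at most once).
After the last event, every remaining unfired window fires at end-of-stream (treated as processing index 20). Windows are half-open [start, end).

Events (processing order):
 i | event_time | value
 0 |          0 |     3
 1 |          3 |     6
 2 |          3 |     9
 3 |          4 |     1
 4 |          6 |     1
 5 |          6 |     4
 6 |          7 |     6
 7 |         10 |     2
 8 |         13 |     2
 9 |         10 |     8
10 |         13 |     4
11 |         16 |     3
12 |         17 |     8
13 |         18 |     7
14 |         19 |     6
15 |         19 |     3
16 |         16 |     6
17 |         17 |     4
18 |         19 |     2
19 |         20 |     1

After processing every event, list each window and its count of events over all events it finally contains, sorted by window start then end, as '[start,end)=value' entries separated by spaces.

[0,2)=1 [3,6)=3 [6,9)=3 [10,12)=2 [13,15)=2 [16,22)=9

i=0 t=0 v=3: → [0,2); WM=−∞
i=1 t=3 v=6: → [3,5); WM=−∞
i=2 t=3 v=9: → [3,5); WM=−∞
i=3 t=4 v=1: → [3,6); WM=1
i=4 t=6 v=1: → [6,8); WM=1
i=5 t=6 v=4: → [6,8); WM=1
i=6 t=7 v=6: → [6,9); WM=1
i=7 t=10 v=2: → [10,12); WM=7
i=8 t=13 v=2: → [13,15); WM=7
i=9 t=10 v=8: → [10,12); WM=7
i=10 t=13 v=4: → [13,15); WM=7
i=11 t=16 v=3: → [16,18); WM=13
i=12 t=17 v=8: → [16,19); WM=13
i=13 t=18 v=7: → [16,20); WM=13
i=14 t=19 v=6: → [16,21); WM=13
i=15 t=19 v=3: → [16,21); WM=16
i=16 t=16 v=6: → [16,21); WM=16
i=17 t=17 v=4: → [16,21); WM=16
i=18 t=19 v=2: → [16,21); WM=16
i=19 t=20 v=1: → [16,22); WM=17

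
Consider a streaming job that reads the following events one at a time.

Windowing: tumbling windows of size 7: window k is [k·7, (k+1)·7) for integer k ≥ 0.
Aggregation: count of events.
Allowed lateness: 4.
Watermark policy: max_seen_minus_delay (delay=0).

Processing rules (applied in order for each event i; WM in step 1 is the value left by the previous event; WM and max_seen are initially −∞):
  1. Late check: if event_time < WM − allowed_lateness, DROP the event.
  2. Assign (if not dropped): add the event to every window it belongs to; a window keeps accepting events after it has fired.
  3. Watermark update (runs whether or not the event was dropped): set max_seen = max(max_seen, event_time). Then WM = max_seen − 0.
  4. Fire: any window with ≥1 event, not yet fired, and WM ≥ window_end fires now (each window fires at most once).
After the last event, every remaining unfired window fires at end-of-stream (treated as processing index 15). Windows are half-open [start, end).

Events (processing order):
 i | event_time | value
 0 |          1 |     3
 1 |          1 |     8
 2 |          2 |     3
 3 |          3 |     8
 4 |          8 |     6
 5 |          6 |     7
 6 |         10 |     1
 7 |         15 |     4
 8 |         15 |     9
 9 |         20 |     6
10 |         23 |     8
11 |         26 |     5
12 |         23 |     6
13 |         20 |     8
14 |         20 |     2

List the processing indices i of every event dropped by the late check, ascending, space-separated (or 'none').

i=0 t=1 v=3: → [0,7); WM=1
i=1 t=1 v=8: → [0,7); WM=1
i=2 t=2 v=3: → [0,7); WM=2
i=3 t=3 v=8: → [0,7); WM=3
i=4 t=8 v=6: → [7,14); WM=8; [0,7) fires=4
i=5 t=6 v=7: → [0,7); WM=8
i=6 t=10 v=1: → [7,14); WM=10
i=7 t=15 v=4: → [14,21); WM=15; [7,14) fires=2
i=8 t=15 v=9: → [14,21); WM=15
i=9 t=20 v=6: → [14,21); WM=20
i=10 t=23 v=8: → [21,28); WM=23; [14,21) fires=3
i=11 t=26 v=5: → [21,28); WM=26
i=12 t=23 v=6: → [21,28); WM=26
i=13 t=20 v=8: DROP (t<26-4); WM=26
i=14 t=20 v=2: DROP (t<26-4); WM=26

13 14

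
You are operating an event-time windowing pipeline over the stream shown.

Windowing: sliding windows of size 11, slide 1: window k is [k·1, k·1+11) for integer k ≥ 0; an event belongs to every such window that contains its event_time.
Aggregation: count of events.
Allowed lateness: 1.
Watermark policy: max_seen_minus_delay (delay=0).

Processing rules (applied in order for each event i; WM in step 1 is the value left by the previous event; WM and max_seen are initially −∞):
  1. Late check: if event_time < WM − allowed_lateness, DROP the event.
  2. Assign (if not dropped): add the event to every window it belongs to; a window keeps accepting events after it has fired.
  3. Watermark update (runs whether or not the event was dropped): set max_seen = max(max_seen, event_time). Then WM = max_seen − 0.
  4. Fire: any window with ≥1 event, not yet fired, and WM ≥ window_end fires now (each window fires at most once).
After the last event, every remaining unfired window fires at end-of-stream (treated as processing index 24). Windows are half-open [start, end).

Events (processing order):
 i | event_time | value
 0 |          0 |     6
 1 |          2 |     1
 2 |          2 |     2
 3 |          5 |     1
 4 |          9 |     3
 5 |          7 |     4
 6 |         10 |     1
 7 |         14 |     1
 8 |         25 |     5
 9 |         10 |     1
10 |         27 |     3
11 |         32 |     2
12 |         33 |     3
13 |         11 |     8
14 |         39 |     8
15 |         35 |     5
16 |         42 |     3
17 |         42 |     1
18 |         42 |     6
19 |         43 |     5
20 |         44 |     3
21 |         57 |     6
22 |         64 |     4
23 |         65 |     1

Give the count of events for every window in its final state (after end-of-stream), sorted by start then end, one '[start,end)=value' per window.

[0,11)=6 [1,12)=5 [2,13)=5 [3,14)=3 [4,15)=4 [5,16)=4 [6,17)=3 [7,18)=3 [8,19)=3 [9,20)=3 [10,21)=2 [11,22)=1 [12,23)=1 [13,24)=1 [14,25)=1 [15,26)=1 [16,27)=1 [17,28)=2 [18,29)=2 [19,30)=2 [20,31)=2 [21,32)=2 [22,33)=3 [23,34)=4 [24,35)=4 [25,36)=4 [26,37)=3 [27,38)=3 [28,39)=2 [29,40)=3 [30,41)=3 [31,42)=3 [32,43)=6 [33,44)=6 [34,45)=6 [35,46)=6 [36,47)=6 [37,48)=6 [38,49)=6 [39,50)=6 [40,51)=5 [41,52)=5 [42,53)=5 [43,54)=2 [44,55)=1 [47,58)=1 [48,59)=1 [49,60)=1 [50,61)=1 [51,62)=1 [52,63)=1 [53,64)=1 [54,65)=2 [55,66)=3 [56,67)=3 [57,68)=3 [58,69)=2 [59,70)=2 [60,71)=2 [61,72)=2 [62,73)=2 [63,74)=2 [64,75)=2 [65,76)=1

i=0 t=0 v=6: → [0,11); WM=0
i=1 t=2 v=1: → [2,13),[1,12),[0,11); WM=2
i=2 t=2 v=2: → [2,13),[1,12),[0,11); WM=2
i=3 t=5 v=1: → [5,16),[4,15),[3,14),[2,13),[1,12),[0,11); WM=5
i=4 t=9 v=3: → [9,20),[8,19),[7,18),[6,17),[5,16),[4,15),[3,14),[2,13),[1,12),[0,11); WM=9
i=5 t=7 v=4: DROP (t<9-1); WM=9
i=6 t=10 v=1: → [10,21),[9,20),[8,19),[7,18),[6,17),[5,16),[4,15),[3,14),[2,13),[1,12),[0,11); WM=10
i=7 t=14 v=1: → [14,25),[13,24),[12,23),[11,22),[10,21),[9,20),[8,19),[7,18),[6,17),[5,16),[4,15); WM=14; [0,11) fires=6 [1,12) fires=5 [2,13) fires=5 [3,14) fires=3
i=8 t=25 v=5: → [25,36),[24,35),[23,34),[22,33),[21,32),[20,31),[19,30),[18,29),[17,28),[16,27),[15,26); WM=25; [4,15) fires=4 [5,16) fires=4 [6,17) fires=3 [7,18) fires=3 [8,19) fires=3 [9,20) fires=3 [10,21) fires=2 [11,22) fires=1 [12,23) fires=1 [13,24) fires=1 [14,25) fires=1
i=9 t=10 v=1: DROP (t<25-1); WM=25
i=10 t=27 v=3: → [27,38),[26,37),[25,36),[24,35),[23,34),[22,33),[21,32),[20,31),[19,30),[18,29),[17,28); WM=27; [15,26) fires=1 [16,27) fires=1
i=11 t=32 v=2: → [32,43),[31,42),[30,41),[29,40),[28,39),[27,38),[26,37),[25,36),[24,35),[23,34),[22,33); WM=32; [17,28) fires=2 [18,29) fires=2 [19,30) fires=2 [20,31) fires=2 [21,32) fires=2
i=12 t=33 v=3: → [33,44),[32,43),[31,42),[30,41),[29,40),[28,39),[27,38),[26,37),[25,36),[24,35),[23,34); WM=33; [22,33) fires=3
i=13 t=11 v=8: DROP (t<33-1); WM=33
i=14 t=39 v=8: → [39,50),[38,49),[37,48),[36,47),[35,46),[34,45),[33,44),[32,43),[31,42),[30,41),[29,40); WM=39; [23,34) fires=4 [24,35) fires=4 [25,36) fires=4 [26,37) fires=3 [27,38) fires=3 [28,39) fires=2
i=15 t=35 v=5: DROP (t<39-1); WM=39
i=16 t=42 v=3: → [42,53),[41,52),[40,51),[39,50),[38,49),[37,48),[36,47),[35,46),[34,45),[33,44),[32,43); WM=42; [29,40) fires=3 [30,41) fires=3 [31,42) fires=3
i=17 t=42 v=1: → [42,53),[41,52),[40,51),[39,50),[38,49),[37,48),[36,47),[35,46),[34,45),[33,44),[32,43); WM=42
i=18 t=42 v=6: → [42,53),[41,52),[40,51),[39,50),[38,49),[37,48),[36,47),[35,46),[34,45),[33,44),[32,43); WM=42
i=19 t=43 v=5: → [43,54),[42,53),[41,52),[40,51),[39,50),[38,49),[37,48),[36,47),[35,46),[34,45),[33,44); WM=43; [32,43) fires=6
i=20 t=44 v=3: → [44,55),[43,54),[42,53),[41,52),[40,51),[39,50),[38,49),[37,48),[36,47),[35,46),[34,45); WM=44; [33,44) fires=6
i=21 t=57 v=6: → [57,68),[56,67),[55,66),[54,65),[53,64),[52,63),[51,62),[50,61),[49,60),[48,59),[47,58); WM=57; [34,45) fires=6 [35,46) fires=6 [36,47) fires=6 [37,48) fires=6 [38,49) fires=6 [39,50) fires=6 [40,51) fires=5 [41,52) fires=5 [42,53) fires=5 [43,54) fires=2 [44,55) fires=1
i=22 t=64 v=4: → [64,75),[63,74),[62,73),[61,72),[60,71),[59,70),[58,69),[57,68),[56,67),[55,66),[54,65); WM=64; [47,58) fires=1 [48,59) fires=1 [49,60) fires=1 [50,61) fires=1 [51,62) fires=1 [52,63) fires=1 [53,64) fires=1
i=23 t=65 v=1: → [65,76),[64,75),[63,74),[62,73),[61,72),[60,71),[59,70),[58,69),[57,68),[56,67),[55,66); WM=65; [54,65) fires=2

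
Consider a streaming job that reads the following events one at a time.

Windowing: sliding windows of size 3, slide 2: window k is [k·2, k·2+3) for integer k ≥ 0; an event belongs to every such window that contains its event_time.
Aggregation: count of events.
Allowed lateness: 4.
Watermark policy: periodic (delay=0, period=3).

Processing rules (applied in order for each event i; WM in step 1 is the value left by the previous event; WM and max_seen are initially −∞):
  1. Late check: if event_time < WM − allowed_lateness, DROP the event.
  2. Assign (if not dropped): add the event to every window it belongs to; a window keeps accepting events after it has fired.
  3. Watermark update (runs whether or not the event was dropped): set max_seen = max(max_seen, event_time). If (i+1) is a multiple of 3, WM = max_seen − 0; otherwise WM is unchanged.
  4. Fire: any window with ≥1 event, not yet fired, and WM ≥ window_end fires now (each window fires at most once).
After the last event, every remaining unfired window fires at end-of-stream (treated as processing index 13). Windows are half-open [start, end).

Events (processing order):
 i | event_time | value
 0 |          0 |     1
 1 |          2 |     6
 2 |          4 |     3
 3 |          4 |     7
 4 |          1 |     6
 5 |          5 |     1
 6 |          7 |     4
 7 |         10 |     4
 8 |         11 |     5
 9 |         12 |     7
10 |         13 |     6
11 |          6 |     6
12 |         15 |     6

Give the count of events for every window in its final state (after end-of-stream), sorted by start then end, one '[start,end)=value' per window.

i=0 t=0 v=1: → [0,3); WM=−∞
i=1 t=2 v=6: → [2,5),[0,3); WM=−∞
i=2 t=4 v=3: → [4,7),[2,5); WM=4; [0,3) fires=2
i=3 t=4 v=7: → [4,7),[2,5); WM=4
i=4 t=1 v=6: → [0,3); WM=4
i=5 t=5 v=1: → [4,7); WM=5; [2,5) fires=3
i=6 t=7 v=4: → [6,9); WM=5
i=7 t=10 v=4: → [10,13),[8,11); WM=5
i=8 t=11 v=5: → [10,13); WM=11; [4,7) fires=3 [6,9) fires=1 [8,11) fires=1
i=9 t=12 v=7: → [12,15),[10,13); WM=11
i=10 t=13 v=6: → [12,15); WM=11
i=11 t=6 v=6: DROP (t<11-4); WM=13; [10,13) fires=3
i=12 t=15 v=6: → [14,17); WM=13

[0,3)=3 [2,5)=3 [4,7)=3 [6,9)=1 [8,11)=1 [10,13)=3 [12,15)=2 [14,17)=1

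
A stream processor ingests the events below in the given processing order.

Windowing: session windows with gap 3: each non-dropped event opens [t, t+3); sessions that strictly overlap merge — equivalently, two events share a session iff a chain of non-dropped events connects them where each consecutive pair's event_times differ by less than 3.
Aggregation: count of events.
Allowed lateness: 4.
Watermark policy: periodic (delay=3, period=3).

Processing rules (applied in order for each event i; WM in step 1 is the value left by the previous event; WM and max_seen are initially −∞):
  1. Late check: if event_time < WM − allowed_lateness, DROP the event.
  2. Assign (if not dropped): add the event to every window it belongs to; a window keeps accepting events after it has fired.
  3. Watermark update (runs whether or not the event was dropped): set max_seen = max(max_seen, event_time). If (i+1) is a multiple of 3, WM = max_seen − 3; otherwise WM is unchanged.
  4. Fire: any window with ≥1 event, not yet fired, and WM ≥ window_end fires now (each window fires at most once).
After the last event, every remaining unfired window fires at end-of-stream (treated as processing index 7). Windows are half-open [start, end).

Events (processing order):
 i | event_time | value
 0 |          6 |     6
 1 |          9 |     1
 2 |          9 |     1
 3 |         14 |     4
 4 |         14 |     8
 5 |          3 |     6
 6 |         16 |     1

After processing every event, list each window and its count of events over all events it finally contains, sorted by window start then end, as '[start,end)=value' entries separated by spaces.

[3,6)=1 [6,9)=1 [9,12)=2 [14,19)=3

i=0 t=6 v=6: → [6,9); WM=−∞
i=1 t=9 v=1: → [9,12); WM=−∞
i=2 t=9 v=1: → [9,12); WM=6
i=3 t=14 v=4: → [14,17); WM=6
i=4 t=14 v=8: → [14,17); WM=6
i=5 t=3 v=6: → [3,6); WM=11
i=6 t=16 v=1: → [14,19); WM=11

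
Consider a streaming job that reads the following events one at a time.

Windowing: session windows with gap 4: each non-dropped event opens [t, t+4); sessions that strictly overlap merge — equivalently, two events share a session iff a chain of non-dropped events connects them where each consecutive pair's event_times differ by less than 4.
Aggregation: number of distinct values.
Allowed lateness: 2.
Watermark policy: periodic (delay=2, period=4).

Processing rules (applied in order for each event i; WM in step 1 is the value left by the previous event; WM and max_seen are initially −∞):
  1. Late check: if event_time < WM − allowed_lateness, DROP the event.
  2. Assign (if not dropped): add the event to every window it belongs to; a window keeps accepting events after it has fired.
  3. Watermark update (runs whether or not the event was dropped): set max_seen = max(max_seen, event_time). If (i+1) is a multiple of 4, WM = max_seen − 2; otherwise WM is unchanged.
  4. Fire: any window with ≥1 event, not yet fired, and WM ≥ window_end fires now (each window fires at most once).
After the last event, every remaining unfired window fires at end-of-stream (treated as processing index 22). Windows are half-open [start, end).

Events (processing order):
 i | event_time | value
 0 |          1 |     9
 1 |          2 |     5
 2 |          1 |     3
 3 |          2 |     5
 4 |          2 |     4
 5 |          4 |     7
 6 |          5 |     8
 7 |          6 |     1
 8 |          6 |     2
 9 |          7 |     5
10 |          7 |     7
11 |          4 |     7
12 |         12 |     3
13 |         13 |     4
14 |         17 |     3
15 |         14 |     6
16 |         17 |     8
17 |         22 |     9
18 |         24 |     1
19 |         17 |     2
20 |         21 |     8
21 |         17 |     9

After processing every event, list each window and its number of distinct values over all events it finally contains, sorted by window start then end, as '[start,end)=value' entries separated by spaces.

i=0 t=1 v=9: → [1,5); WM=−∞
i=1 t=2 v=5: → [1,6); WM=−∞
i=2 t=1 v=3: → [1,6); WM=−∞
i=3 t=2 v=5: → [1,6); WM=0
i=4 t=2 v=4: → [1,6); WM=0
i=5 t=4 v=7: → [1,8); WM=0
i=6 t=5 v=8: → [1,9); WM=0
i=7 t=6 v=1: → [1,10); WM=4
i=8 t=6 v=2: → [1,10); WM=4
i=9 t=7 v=5: → [1,11); WM=4
i=10 t=7 v=7: → [1,11); WM=4
i=11 t=4 v=7: → [1,11); WM=5
i=12 t=12 v=3: → [12,16); WM=5
i=13 t=13 v=4: → [12,17); WM=5
i=14 t=17 v=3: → [17,21); WM=5
i=15 t=14 v=6: → [12,21); WM=15
i=16 t=17 v=8: → [12,21); WM=15
i=17 t=22 v=9: → [22,26); WM=15
i=18 t=24 v=1: → [22,28); WM=15
i=19 t=17 v=2: → [12,21); WM=22
i=20 t=21 v=8: → [21,28); WM=22
i=21 t=17 v=9: DROP (t<22-2); WM=22

[1,11)=8 [12,21)=5 [21,28)=3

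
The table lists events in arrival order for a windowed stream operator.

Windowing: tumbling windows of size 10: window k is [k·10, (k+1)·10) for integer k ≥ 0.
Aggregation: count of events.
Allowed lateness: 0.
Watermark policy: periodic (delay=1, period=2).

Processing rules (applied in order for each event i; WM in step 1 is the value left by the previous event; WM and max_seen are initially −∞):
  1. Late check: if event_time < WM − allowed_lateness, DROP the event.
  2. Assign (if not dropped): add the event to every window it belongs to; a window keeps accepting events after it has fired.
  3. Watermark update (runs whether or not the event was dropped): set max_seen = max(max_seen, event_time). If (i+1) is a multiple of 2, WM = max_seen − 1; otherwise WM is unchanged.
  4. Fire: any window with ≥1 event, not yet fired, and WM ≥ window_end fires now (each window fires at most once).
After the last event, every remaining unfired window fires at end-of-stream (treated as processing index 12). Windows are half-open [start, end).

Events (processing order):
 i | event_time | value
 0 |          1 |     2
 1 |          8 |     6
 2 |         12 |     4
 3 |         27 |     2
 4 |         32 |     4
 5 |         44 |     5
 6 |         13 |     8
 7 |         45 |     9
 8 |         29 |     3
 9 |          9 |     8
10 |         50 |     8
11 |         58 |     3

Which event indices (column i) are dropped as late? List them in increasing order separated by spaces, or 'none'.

i=0 t=1 v=2: → [0,10); WM=−∞
i=1 t=8 v=6: → [0,10); WM=7
i=2 t=12 v=4: → [10,20); WM=7
i=3 t=27 v=2: → [20,30); WM=26; [0,10) fires=2 [10,20) fires=1
i=4 t=32 v=4: → [30,40); WM=26
i=5 t=44 v=5: → [40,50); WM=43; [20,30) fires=1 [30,40) fires=1
i=6 t=13 v=8: DROP (t<43-0); WM=43
i=7 t=45 v=9: → [40,50); WM=44
i=8 t=29 v=3: DROP (t<44-0); WM=44
i=9 t=9 v=8: DROP (t<44-0); WM=44
i=10 t=50 v=8: → [50,60); WM=44
i=11 t=58 v=3: → [50,60); WM=57; [40,50) fires=2

6 8 9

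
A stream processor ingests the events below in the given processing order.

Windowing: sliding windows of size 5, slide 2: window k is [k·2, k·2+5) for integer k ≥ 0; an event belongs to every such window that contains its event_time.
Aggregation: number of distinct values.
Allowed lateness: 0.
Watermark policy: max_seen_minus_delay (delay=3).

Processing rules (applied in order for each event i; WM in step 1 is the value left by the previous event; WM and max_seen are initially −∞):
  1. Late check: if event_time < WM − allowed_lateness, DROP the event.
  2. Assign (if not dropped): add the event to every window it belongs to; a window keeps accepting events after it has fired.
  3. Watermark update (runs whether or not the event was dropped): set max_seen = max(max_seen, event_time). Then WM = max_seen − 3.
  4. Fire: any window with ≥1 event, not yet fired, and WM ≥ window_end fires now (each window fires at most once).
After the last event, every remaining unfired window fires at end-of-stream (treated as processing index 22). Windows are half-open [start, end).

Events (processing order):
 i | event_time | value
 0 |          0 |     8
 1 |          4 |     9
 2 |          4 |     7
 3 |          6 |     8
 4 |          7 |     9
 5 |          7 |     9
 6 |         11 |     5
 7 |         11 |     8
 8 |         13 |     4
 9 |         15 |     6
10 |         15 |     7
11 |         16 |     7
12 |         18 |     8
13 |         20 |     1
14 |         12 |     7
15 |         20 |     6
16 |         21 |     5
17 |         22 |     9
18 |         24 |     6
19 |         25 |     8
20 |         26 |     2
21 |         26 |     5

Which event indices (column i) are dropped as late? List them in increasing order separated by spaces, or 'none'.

14

i=0 t=0 v=8: → [0,5); WM=-3
i=1 t=4 v=9: → [4,9),[2,7),[0,5); WM=1
i=2 t=4 v=7: → [4,9),[2,7),[0,5); WM=1
i=3 t=6 v=8: → [6,11),[4,9),[2,7); WM=3
i=4 t=7 v=9: → [6,11),[4,9); WM=4
i=5 t=7 v=9: → [6,11),[4,9); WM=4
i=6 t=11 v=5: → [10,15),[8,13); WM=8; [0,5) fires=3 [2,7) fires=3
i=7 t=11 v=8: → [10,15),[8,13); WM=8
i=8 t=13 v=4: → [12,17),[10,15); WM=10; [4,9) fires=3
i=9 t=15 v=6: → [14,19),[12,17); WM=12; [6,11) fires=2
i=10 t=15 v=7: → [14,19),[12,17); WM=12
i=11 t=16 v=7: → [16,21),[14,19),[12,17); WM=13; [8,13) fires=2
i=12 t=18 v=8: → [18,23),[16,21),[14,19); WM=15; [10,15) fires=3
i=13 t=20 v=1: → [20,25),[18,23),[16,21); WM=17; [12,17) fires=3
i=14 t=12 v=7: DROP (t<17-0); WM=17
i=15 t=20 v=6: → [20,25),[18,23),[16,21); WM=17
i=16 t=21 v=5: → [20,25),[18,23); WM=18
i=17 t=22 v=9: → [22,27),[20,25),[18,23); WM=19; [14,19) fires=3
i=18 t=24 v=6: → [24,29),[22,27),[20,25); WM=21; [16,21) fires=4
i=19 t=25 v=8: → [24,29),[22,27); WM=22
i=20 t=26 v=2: → [26,31),[24,29),[22,27); WM=23; [18,23) fires=5
i=21 t=26 v=5: → [26,31),[24,29),[22,27); WM=23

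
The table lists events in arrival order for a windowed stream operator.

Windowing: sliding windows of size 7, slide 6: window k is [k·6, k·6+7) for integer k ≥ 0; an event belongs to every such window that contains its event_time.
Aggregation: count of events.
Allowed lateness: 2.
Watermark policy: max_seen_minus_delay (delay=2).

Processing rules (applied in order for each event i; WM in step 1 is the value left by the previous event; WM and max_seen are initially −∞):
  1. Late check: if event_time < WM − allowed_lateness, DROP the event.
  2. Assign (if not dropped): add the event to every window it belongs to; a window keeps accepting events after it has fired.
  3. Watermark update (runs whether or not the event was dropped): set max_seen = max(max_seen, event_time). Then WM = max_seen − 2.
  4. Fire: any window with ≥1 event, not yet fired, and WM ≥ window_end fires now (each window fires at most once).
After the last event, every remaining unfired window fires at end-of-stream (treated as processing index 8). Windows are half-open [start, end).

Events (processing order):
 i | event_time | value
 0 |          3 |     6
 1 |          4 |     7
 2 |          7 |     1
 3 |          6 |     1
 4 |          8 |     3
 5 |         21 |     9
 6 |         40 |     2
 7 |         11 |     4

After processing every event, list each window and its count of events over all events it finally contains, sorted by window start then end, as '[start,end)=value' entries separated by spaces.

[0,7)=3 [6,13)=3 [18,25)=1 [36,43)=1

i=0 t=3 v=6: → [0,7); WM=1
i=1 t=4 v=7: → [0,7); WM=2
i=2 t=7 v=1: → [6,13); WM=5
i=3 t=6 v=1: → [6,13),[0,7); WM=5
i=4 t=8 v=3: → [6,13); WM=6
i=5 t=21 v=9: → [18,25); WM=19; [0,7) fires=3 [6,13) fires=3
i=6 t=40 v=2: → [36,43); WM=38; [18,25) fires=1
i=7 t=11 v=4: DROP (t<38-2); WM=38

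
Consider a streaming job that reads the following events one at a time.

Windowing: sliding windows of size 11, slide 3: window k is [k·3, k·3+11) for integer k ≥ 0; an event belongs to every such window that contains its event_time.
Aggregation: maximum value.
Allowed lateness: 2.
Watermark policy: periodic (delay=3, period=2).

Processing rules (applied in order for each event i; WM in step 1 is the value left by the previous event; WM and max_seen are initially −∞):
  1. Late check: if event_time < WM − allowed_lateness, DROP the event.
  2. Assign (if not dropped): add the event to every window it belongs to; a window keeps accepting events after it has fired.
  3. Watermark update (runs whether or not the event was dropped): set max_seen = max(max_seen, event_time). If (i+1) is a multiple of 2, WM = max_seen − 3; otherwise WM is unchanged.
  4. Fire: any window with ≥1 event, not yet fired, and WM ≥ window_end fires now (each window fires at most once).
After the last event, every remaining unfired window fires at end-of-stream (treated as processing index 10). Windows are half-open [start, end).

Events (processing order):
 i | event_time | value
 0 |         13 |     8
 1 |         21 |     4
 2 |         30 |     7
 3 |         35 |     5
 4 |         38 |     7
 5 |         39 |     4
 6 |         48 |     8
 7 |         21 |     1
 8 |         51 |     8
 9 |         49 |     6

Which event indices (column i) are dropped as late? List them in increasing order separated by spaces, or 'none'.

i=0 t=13 v=8: → [12,23),[9,20),[6,17),[3,14); WM=−∞
i=1 t=21 v=4: → [21,32),[18,29),[15,26),[12,23); WM=18; [3,14) fires=8 [6,17) fires=8
i=2 t=30 v=7: → [30,41),[27,38),[24,35),[21,32); WM=18
i=3 t=35 v=5: → [33,44),[30,41),[27,38); WM=32; [9,20) fires=8 [12,23) fires=8 [15,26) fires=4 [18,29) fires=4 [21,32) fires=7
i=4 t=38 v=7: → [36,47),[33,44),[30,41); WM=32
i=5 t=39 v=4: → [39,50),[36,47),[33,44),[30,41); WM=36; [24,35) fires=7
i=6 t=48 v=8: → [48,59),[45,56),[42,53),[39,50); WM=36
i=7 t=21 v=1: DROP (t<36-2); WM=45; [27,38) fires=7 [30,41) fires=7 [33,44) fires=7
i=8 t=51 v=8: → [51,62),[48,59),[45,56),[42,53); WM=45
i=9 t=49 v=6: → [48,59),[45,56),[42,53),[39,50); WM=48; [36,47) fires=7

7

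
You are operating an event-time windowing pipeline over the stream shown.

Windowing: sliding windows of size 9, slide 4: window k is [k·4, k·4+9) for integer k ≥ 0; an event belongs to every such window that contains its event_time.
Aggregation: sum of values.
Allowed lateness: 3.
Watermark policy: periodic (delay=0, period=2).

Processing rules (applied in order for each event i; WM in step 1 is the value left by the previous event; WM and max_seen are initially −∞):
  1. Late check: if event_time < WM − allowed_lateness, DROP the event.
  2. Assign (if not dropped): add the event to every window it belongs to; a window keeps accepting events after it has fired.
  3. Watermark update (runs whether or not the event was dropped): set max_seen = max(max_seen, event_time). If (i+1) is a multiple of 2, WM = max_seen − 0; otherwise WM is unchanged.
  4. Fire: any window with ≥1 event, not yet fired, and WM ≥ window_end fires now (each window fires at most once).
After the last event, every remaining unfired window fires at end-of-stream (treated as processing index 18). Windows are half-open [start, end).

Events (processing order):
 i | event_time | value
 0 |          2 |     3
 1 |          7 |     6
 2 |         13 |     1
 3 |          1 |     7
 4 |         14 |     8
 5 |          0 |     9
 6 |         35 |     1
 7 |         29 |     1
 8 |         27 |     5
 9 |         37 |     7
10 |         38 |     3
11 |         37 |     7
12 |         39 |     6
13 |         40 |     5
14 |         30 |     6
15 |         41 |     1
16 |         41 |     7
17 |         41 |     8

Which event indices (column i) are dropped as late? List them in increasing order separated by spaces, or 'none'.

i=0 t=2 v=3: → [0,9); WM=−∞
i=1 t=7 v=6: → [4,13),[0,9); WM=7
i=2 t=13 v=1: → [12,21),[8,17); WM=7
i=3 t=1 v=7: DROP (t<7-3); WM=13; [0,9) fires=9 [4,13) fires=6
i=4 t=14 v=8: → [12,21),[8,17); WM=13
i=5 t=0 v=9: DROP (t<13-3); WM=14
i=6 t=35 v=1: → [32,41),[28,37); WM=14
i=7 t=29 v=1: → [28,37),[24,33); WM=35; [8,17) fires=9 [12,21) fires=9 [24,33) fires=1
i=8 t=27 v=5: DROP (t<35-3); WM=35
i=9 t=37 v=7: → [36,45),[32,41); WM=37; [28,37) fires=2
i=10 t=38 v=3: → [36,45),[32,41); WM=37
i=11 t=37 v=7: → [36,45),[32,41); WM=38
i=12 t=39 v=6: → [36,45),[32,41); WM=38
i=13 t=40 v=5: → [40,49),[36,45),[32,41); WM=40
i=14 t=30 v=6: DROP (t<40-3); WM=40
i=15 t=41 v=1: → [40,49),[36,45); WM=41; [32,41) fires=29
i=16 t=41 v=7: → [40,49),[36,45); WM=41
i=17 t=41 v=8: → [40,49),[36,45); WM=41

3 5 8 14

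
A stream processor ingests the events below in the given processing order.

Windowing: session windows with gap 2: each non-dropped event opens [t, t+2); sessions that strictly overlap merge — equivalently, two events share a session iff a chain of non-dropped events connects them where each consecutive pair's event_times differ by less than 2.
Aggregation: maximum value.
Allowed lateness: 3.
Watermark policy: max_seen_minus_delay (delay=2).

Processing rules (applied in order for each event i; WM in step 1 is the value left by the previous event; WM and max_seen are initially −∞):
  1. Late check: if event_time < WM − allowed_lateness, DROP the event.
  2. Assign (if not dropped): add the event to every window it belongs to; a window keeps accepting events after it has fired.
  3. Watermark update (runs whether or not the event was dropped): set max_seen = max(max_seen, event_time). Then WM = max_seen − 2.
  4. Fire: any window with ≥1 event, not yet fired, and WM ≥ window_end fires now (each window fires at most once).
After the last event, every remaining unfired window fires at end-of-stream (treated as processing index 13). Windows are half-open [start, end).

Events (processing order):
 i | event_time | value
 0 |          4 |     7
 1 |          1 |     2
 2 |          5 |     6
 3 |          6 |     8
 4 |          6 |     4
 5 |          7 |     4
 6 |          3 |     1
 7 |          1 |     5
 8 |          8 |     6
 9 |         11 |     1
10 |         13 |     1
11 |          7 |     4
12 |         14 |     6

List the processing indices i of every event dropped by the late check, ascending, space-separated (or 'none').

7 11

i=0 t=4 v=7: → [4,6); WM=2
i=1 t=1 v=2: → [1,3); WM=2
i=2 t=5 v=6: → [4,7); WM=3
i=3 t=6 v=8: → [4,8); WM=4
i=4 t=6 v=4: → [4,8); WM=4
i=5 t=7 v=4: → [4,9); WM=5
i=6 t=3 v=1: → [3,9); WM=5
i=7 t=1 v=5: DROP (t<5-3); WM=5
i=8 t=8 v=6: → [3,10); WM=6
i=9 t=11 v=1: → [11,13); WM=9
i=10 t=13 v=1: → [13,15); WM=11
i=11 t=7 v=4: DROP (t<11-3); WM=11
i=12 t=14 v=6: → [13,16); WM=12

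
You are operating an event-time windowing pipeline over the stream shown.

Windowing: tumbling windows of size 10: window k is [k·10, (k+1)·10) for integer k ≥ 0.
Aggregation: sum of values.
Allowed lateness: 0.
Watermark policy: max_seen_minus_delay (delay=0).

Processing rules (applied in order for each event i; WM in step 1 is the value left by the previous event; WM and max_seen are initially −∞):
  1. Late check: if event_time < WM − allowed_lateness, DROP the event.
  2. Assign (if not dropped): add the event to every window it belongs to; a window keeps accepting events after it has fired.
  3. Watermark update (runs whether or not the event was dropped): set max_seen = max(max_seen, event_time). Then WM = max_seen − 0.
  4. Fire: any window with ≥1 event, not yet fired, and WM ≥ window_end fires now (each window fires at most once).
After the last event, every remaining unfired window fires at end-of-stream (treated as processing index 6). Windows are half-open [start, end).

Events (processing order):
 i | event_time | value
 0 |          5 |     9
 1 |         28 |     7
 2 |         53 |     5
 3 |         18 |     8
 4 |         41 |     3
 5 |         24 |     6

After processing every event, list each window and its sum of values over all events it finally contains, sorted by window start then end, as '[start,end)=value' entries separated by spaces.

i=0 t=5 v=9: → [0,10); WM=5
i=1 t=28 v=7: → [20,30); WM=28; [0,10) fires=9
i=2 t=53 v=5: → [50,60); WM=53; [20,30) fires=7
i=3 t=18 v=8: DROP (t<53-0); WM=53
i=4 t=41 v=3: DROP (t<53-0); WM=53
i=5 t=24 v=6: DROP (t<53-0); WM=53

[0,10)=9 [20,30)=7 [50,60)=5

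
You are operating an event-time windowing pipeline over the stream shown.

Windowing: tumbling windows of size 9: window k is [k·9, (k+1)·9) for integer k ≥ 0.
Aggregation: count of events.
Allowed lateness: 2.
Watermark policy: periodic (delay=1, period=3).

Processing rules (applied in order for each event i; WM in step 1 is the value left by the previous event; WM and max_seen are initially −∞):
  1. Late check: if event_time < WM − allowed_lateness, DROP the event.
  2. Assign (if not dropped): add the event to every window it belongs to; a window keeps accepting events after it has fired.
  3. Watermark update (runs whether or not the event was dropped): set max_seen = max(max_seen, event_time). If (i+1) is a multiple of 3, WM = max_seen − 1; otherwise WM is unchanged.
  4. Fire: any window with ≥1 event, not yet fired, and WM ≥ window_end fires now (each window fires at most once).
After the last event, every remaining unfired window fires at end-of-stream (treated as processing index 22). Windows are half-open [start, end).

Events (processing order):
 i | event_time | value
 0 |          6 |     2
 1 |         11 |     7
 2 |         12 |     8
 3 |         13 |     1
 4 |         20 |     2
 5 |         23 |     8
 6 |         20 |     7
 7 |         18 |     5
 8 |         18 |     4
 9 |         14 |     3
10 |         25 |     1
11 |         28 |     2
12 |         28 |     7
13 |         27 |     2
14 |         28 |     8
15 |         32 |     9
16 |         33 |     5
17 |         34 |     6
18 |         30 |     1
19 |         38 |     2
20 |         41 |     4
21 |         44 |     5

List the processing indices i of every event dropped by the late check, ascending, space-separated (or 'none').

7 8 9 18

i=0 t=6 v=2: → [0,9); WM=−∞
i=1 t=11 v=7: → [9,18); WM=−∞
i=2 t=12 v=8: → [9,18); WM=11; [0,9) fires=1
i=3 t=13 v=1: → [9,18); WM=11
i=4 t=20 v=2: → [18,27); WM=11
i=5 t=23 v=8: → [18,27); WM=22; [9,18) fires=3
i=6 t=20 v=7: → [18,27); WM=22
i=7 t=18 v=5: DROP (t<22-2); WM=22
i=8 t=18 v=4: DROP (t<22-2); WM=22
i=9 t=14 v=3: DROP (t<22-2); WM=22
i=10 t=25 v=1: → [18,27); WM=22
i=11 t=28 v=2: → [27,36); WM=27; [18,27) fires=4
i=12 t=28 v=7: → [27,36); WM=27
i=13 t=27 v=2: → [27,36); WM=27
i=14 t=28 v=8: → [27,36); WM=27
i=15 t=32 v=9: → [27,36); WM=27
i=16 t=33 v=5: → [27,36); WM=27
i=17 t=34 v=6: → [27,36); WM=33
i=18 t=30 v=1: DROP (t<33-2); WM=33
i=19 t=38 v=2: → [36,45); WM=33
i=20 t=41 v=4: → [36,45); WM=40; [27,36) fires=7
i=21 t=44 v=5: → [36,45); WM=40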